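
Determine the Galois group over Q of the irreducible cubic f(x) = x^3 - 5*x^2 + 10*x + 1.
Gal(K/Q) = S_3 (symmetric group of order 6)

Compute the discriminant of x^3 + (-5)*x^2 + (10)*x + (1): Δ = -1927. Since Δ is not a rational square, the Galois group is not contained in A_3; it must be the full S_3 (irreducibility of the cubic rules out anything smaller).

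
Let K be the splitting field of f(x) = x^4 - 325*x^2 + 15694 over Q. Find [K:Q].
[K:Q] = 4

f factors as (x^2 - 266)(x^2 - 59); the splitting field is K = Q(sqrt(266), sqrt(59)). Since 266, 59, and 15694 are all non-squares in Q, the three subfields Q(sqrt(266)), Q(sqrt(59)), Q(sqrt(15694)) are distinct degree-2 extensions, so [K:Q] = 4 (Klein four Galois group).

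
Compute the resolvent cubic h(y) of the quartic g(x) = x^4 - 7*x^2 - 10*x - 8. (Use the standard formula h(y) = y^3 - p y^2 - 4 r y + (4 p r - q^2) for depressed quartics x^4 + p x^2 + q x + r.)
h(y) = y^3 + 7*y^2 + 32*y + 124

Identify coefficients: p = -7, q = -10, r = -8.
Plug into h(y) = y^3 - p y^2 - 4 r y + (4 p r - q^2):
  h(y) = y^3 - (-7) y^2 - 4*(-8) y + (4*(-7)*(-8) - (-10)^2)
       = y^3 + (7) y^2 + (32) y + (124).
Simplifying: h(y) = y^3 + 7*y^2 + 32*y + 124.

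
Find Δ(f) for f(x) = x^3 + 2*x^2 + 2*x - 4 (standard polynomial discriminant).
Δ = -608

For x^3 + a x^2 + b x + c the discriminant is Δ = 18 a b c - 4 a^3 c + a^2 b^2 - 4 b^3 - 27 c^2.
Plug a = 2, b = 2, c = -4:
  18*(2)*(2)*(-4) - 4*(2)^3*(-4) + (2)^2*(2)^2 - 4*(2)^3 - 27*(-4)^2
  = -288 + (128) + 16 + (-32) + (-432)
  = -608.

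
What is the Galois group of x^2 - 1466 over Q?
Gal(K/Q) = Z/2Z (cyclic of order 2)

x^2 - 1466 is irreducible over Q since 1466 is not a rational square. The splitting field Q(sqrt(1466)) has degree 2 over Q, and its unique nontrivial automorphism is sqrt(1466) ↦ -sqrt(1466). Hence Gal(Q(sqrt(1466))/Q) = Z/2Z.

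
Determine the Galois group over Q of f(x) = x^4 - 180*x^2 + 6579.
Gal(K/Q) = V_4 (Klein four-group, Z/2Z × Z/2Z)

f factors as (x^2 - 51)(x^2 - 129), so the splitting field is K = Q(sqrt(51), sqrt(129)). The elements 51, 129, 6579 are all non-squares in Q, so sqrt(51) and sqrt(129) generate independent quadratic extensions. Thus [K:Q] = 4 and Gal(K/Q) is generated by the two order-2 automorphisms sqrt(51) ↦ -sqrt(51) and sqrt(129) ↦ -sqrt(129), giving V_4.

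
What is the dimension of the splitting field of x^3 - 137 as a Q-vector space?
[K:Q] = 6

x^3 - 137 has one real root r = 137^(1/3) and two complex roots r*zeta_3, r*zeta_3^2 where zeta_3 = e^(2*pi*i/3). The splitting field is Q(r, zeta_3). [Q(r):Q] = 3 and [Q(zeta_3):Q] = 2 with gcd = 1, so [Q(r, zeta_3):Q] = 3 * 2 = 6.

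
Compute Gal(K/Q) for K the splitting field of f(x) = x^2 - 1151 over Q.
Gal(K/Q) = Z/2Z (cyclic of order 2)

x^2 - 1151 is irreducible over Q since 1151 is not a rational square. The splitting field Q(sqrt(1151)) has degree 2 over Q, and its unique nontrivial automorphism is sqrt(1151) ↦ -sqrt(1151). Hence Gal(Q(sqrt(1151))/Q) = Z/2Z.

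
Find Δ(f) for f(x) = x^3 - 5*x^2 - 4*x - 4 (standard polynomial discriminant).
Δ = -3216

For x^3 + a x^2 + b x + c the discriminant is Δ = 18 a b c - 4 a^3 c + a^2 b^2 - 4 b^3 - 27 c^2.
Plug a = -5, b = -4, c = -4:
  18*(-5)*(-4)*(-4) - 4*(-5)^3*(-4) + (-5)^2*(-4)^2 - 4*(-4)^3 - 27*(-4)^2
  = -1440 + (-2000) + 400 + (256) + (-432)
  = -3216.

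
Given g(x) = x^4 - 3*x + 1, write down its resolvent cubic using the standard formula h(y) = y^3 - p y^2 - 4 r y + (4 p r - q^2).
h(y) = y^3 - 4*y - 9

Identify coefficients: p = 0, q = -3, r = 1.
Plug into h(y) = y^3 - p y^2 - 4 r y + (4 p r - q^2):
  h(y) = y^3 - (0) y^2 - 4*(1) y + (4*(0)*(1) - (-3)^2)
       = y^3 + (0) y^2 + (-4) y + (-9).
Simplifying: h(y) = y^3 - 4*y - 9.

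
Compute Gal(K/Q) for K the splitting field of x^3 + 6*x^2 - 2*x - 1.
Gal(K/Q) = S_3 (symmetric group of order 6)

Compute the discriminant of x^3 + (6)*x^2 + (-2)*x + (-1): Δ = 1229. Since Δ is not a rational square, the Galois group is not contained in A_3; it must be the full S_3 (irreducibility of the cubic rules out anything smaller).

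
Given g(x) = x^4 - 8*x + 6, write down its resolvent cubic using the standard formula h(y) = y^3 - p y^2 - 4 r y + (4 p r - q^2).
h(y) = y^3 - 24*y - 64

Identify coefficients: p = 0, q = -8, r = 6.
Plug into h(y) = y^3 - p y^2 - 4 r y + (4 p r - q^2):
  h(y) = y^3 - (0) y^2 - 4*(6) y + (4*(0)*(6) - (-8)^2)
       = y^3 + (0) y^2 + (-24) y + (-64).
Simplifying: h(y) = y^3 - 24*y - 64.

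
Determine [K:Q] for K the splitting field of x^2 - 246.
[K:Q] = 2

The polynomial x^2 - 246 is irreducible over Q since 246 is not a perfect square. Its splitting field is Q(sqrt(246)), which has degree 2 over Q.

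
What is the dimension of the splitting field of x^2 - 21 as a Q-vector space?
[K:Q] = 2

The polynomial x^2 - 21 is irreducible over Q since 21 is not a perfect square. Its splitting field is Q(sqrt(21)), which has degree 2 over Q.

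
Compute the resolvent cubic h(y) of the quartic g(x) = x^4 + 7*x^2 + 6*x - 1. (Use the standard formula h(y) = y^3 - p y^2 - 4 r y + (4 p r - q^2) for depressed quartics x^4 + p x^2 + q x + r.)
h(y) = y^3 - 7*y^2 + 4*y - 64

Identify coefficients: p = 7, q = 6, r = -1.
Plug into h(y) = y^3 - p y^2 - 4 r y + (4 p r - q^2):
  h(y) = y^3 - (7) y^2 - 4*(-1) y + (4*(7)*(-1) - (6)^2)
       = y^3 + (-7) y^2 + (4) y + (-64).
Simplifying: h(y) = y^3 - 7*y^2 + 4*y - 64.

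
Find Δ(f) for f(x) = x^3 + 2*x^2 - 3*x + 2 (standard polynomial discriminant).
Δ = -244

For x^3 + a x^2 + b x + c the discriminant is Δ = 18 a b c - 4 a^3 c + a^2 b^2 - 4 b^3 - 27 c^2.
Plug a = 2, b = -3, c = 2:
  18*(2)*(-3)*(2) - 4*(2)^3*(2) + (2)^2*(-3)^2 - 4*(-3)^3 - 27*(2)^2
  = -216 + (-64) + 36 + (108) + (-108)
  = -244.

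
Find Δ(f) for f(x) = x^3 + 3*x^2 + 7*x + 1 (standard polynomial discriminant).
Δ = -688

For x^3 + a x^2 + b x + c the discriminant is Δ = 18 a b c - 4 a^3 c + a^2 b^2 - 4 b^3 - 27 c^2.
Plug a = 3, b = 7, c = 1:
  18*(3)*(7)*(1) - 4*(3)^3*(1) + (3)^2*(7)^2 - 4*(7)^3 - 27*(1)^2
  = 378 + (-108) + 441 + (-1372) + (-27)
  = -688.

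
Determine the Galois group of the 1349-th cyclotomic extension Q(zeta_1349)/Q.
|Gal(Q(zeta_1349)/Q)| = phi(1349) = 1260; group ≅ (Z/1349Z)^* ≅ Z/18Z × Z/70Z

The n-th cyclotomic polynomial Φ_1349(x) is the minimal polynomial of zeta_1349 over Q and has degree phi(1349) = 1260. So Q(zeta_1349) is a degree-1260 Galois extension with Galois group (Z/1349Z)^*. By CRT, (Z/1349Z)^* ≅ (Z/19Z)^* × (Z/71Z)^*. Each prime-power unit group is (Z/19Z)^* ≅ Z/18Z; (Z/71Z)^* ≅ Z/70Z. Hence Gal(Q(zeta_1349)/Q) ≅ Z/18Z × Z/70Z.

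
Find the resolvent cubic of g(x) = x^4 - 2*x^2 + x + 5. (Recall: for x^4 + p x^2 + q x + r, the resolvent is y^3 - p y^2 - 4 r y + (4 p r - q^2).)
h(y) = y^3 + 2*y^2 - 20*y - 41

Identify coefficients: p = -2, q = 1, r = 5.
Plug into h(y) = y^3 - p y^2 - 4 r y + (4 p r - q^2):
  h(y) = y^3 - (-2) y^2 - 4*(5) y + (4*(-2)*(5) - (1)^2)
       = y^3 + (2) y^2 + (-20) y + (-41).
Simplifying: h(y) = y^3 + 2*y^2 - 20*y - 41.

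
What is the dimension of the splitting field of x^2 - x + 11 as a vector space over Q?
[K:Q] = 2

The discriminant of x^2 + (-1)*x + (11) is b^2 - 4c = 1 - (44) = -43. Since -43 is not a perfect square in Q, the polynomial is irreducible over Q. Its two roots generate a degree-2 extension, so [K:Q] = 2.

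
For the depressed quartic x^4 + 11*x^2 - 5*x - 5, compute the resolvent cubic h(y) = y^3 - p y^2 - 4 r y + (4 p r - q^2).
h(y) = y^3 - 11*y^2 + 20*y - 245

Identify coefficients: p = 11, q = -5, r = -5.
Plug into h(y) = y^3 - p y^2 - 4 r y + (4 p r - q^2):
  h(y) = y^3 - (11) y^2 - 4*(-5) y + (4*(11)*(-5) - (-5)^2)
       = y^3 + (-11) y^2 + (20) y + (-245).
Simplifying: h(y) = y^3 - 11*y^2 + 20*y - 245.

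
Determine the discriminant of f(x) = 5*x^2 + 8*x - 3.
Δ = 124

For a quadratic a x^2 + b x + c the discriminant is Δ = b^2 - 4ac = (8)^2 - 4*(5)*(-3) = 64 - (-60) = 124.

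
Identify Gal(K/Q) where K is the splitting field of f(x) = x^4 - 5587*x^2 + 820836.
Gal(K/Q) = Z/2Z (cyclic of order 2)

f factors as (x^2 - 151)(x^2 - 5436), so the splitting field is K = Q(sqrt(151), sqrt(5436)). The squarefree part of 151 is 151 and the squarefree part of 5436 is also 151, so sqrt(151) and sqrt(5436) are both rational multiples of sqrt(151). Hence Q(sqrt(151)) = Q(sqrt(5436)) = Q(sqrt(151)), and the splitting field collapses to a single degree-2 extension with Galois group Z/2Z.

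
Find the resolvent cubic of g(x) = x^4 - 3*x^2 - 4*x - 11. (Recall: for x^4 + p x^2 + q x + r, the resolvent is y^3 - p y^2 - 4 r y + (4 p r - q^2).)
h(y) = y^3 + 3*y^2 + 44*y + 116

Identify coefficients: p = -3, q = -4, r = -11.
Plug into h(y) = y^3 - p y^2 - 4 r y + (4 p r - q^2):
  h(y) = y^3 - (-3) y^2 - 4*(-11) y + (4*(-3)*(-11) - (-4)^2)
       = y^3 + (3) y^2 + (44) y + (116).
Simplifying: h(y) = y^3 + 3*y^2 + 44*y + 116.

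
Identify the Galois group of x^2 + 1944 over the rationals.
Gal(K/Q) = Z/2Z (cyclic of order 2)

x^2 + 1944 is irreducible over Q since -1944 is not a rational square. The splitting field Q(sqrt(-1944)) has degree 2 over Q, and its unique nontrivial automorphism is sqrt(-1944) ↦ -sqrt(-1944). Hence Gal(Q(sqrt(-1944))/Q) = Z/2Z.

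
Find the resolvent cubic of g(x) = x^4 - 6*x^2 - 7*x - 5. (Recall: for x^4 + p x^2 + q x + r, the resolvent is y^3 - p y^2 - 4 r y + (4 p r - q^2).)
h(y) = y^3 + 6*y^2 + 20*y + 71

Identify coefficients: p = -6, q = -7, r = -5.
Plug into h(y) = y^3 - p y^2 - 4 r y + (4 p r - q^2):
  h(y) = y^3 - (-6) y^2 - 4*(-5) y + (4*(-6)*(-5) - (-7)^2)
       = y^3 + (6) y^2 + (20) y + (71).
Simplifying: h(y) = y^3 + 6*y^2 + 20*y + 71.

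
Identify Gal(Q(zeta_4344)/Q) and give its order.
|Gal(Q(zeta_4344)/Q)| = phi(4344) = 1440; group ≅ (Z/4344Z)^* ≅ Z/2Z × Z/2Z × Z/2Z × Z/180Z

The n-th cyclotomic polynomial Φ_4344(x) is the minimal polynomial of zeta_4344 over Q and has degree phi(4344) = 1440. So Q(zeta_4344) is a degree-1440 Galois extension with Galois group (Z/4344Z)^*. By CRT, (Z/4344Z)^* ≅ (Z/8Z)^* × (Z/3Z)^* × (Z/181Z)^*. Each prime-power unit group is (Z/8Z)^* ≅ Z/2Z × Z/2Z; (Z/3Z)^* ≅ Z/2Z; (Z/181Z)^* ≅ Z/180Z. Hence Gal(Q(zeta_4344)/Q) ≅ Z/2Z × Z/2Z × Z/2Z × Z/180Z.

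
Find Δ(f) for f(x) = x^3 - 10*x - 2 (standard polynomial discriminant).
Δ = 3892

For a depressed cubic x^3 + p x + q the discriminant is Δ = -4 p^3 - 27 q^2 = -4*(-10)^3 - 27*(-2)^2 = 4000 - 108 = 3892.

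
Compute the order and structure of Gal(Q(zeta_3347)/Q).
|Gal(Q(zeta_3347)/Q)| = phi(3347) = 3346; group ≅ (Z/3347Z)^* ≅ Z/3346Z

The n-th cyclotomic polynomial Φ_3347(x) is the minimal polynomial of zeta_3347 over Q and has degree phi(3347) = 3346. So Q(zeta_3347) is a degree-3346 Galois extension with Galois group (Z/3347Z)^*. (Z/3347Z)^* is cyclic since 3347 is an odd prime power (or 4). Hence Gal(Q(zeta_3347)/Q) ≅ Z/3346Z.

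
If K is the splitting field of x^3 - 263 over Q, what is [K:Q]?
[K:Q] = 6

x^3 - 263 has one real root r = 263^(1/3) and two complex roots r*zeta_3, r*zeta_3^2 where zeta_3 = e^(2*pi*i/3). The splitting field is Q(r, zeta_3). [Q(r):Q] = 3 and [Q(zeta_3):Q] = 2 with gcd = 1, so [Q(r, zeta_3):Q] = 3 * 2 = 6.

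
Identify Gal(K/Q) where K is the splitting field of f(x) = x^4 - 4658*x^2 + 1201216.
Gal(K/Q) = Z/2Z (cyclic of order 2)

f factors as (x^2 - 4384)(x^2 - 274), so the splitting field is K = Q(sqrt(4384), sqrt(274)). The squarefree part of 4384 is 274 and the squarefree part of 274 is also 274, so sqrt(4384) and sqrt(274) are both rational multiples of sqrt(274). Hence Q(sqrt(4384)) = Q(sqrt(274)) = Q(sqrt(274)), and the splitting field collapses to a single degree-2 extension with Galois group Z/2Z.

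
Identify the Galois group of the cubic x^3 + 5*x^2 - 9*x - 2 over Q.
Gal(K/Q) = S_3 (symmetric group of order 6)

Compute the discriminant of x^3 + (5)*x^2 + (-9)*x + (-2): Δ = 7453. Since Δ is not a rational square, the Galois group is not contained in A_3; it must be the full S_3 (irreducibility of the cubic rules out anything smaller).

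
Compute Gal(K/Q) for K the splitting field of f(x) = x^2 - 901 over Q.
Gal(K/Q) = Z/2Z (cyclic of order 2)

x^2 - 901 is irreducible over Q since 901 is not a rational square. The splitting field Q(sqrt(901)) has degree 2 over Q, and its unique nontrivial automorphism is sqrt(901) ↦ -sqrt(901). Hence Gal(Q(sqrt(901))/Q) = Z/2Z.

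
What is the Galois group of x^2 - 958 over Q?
Gal(K/Q) = Z/2Z (cyclic of order 2)

x^2 - 958 is irreducible over Q since 958 is not a rational square. The splitting field Q(sqrt(958)) has degree 2 over Q, and its unique nontrivial automorphism is sqrt(958) ↦ -sqrt(958). Hence Gal(Q(sqrt(958))/Q) = Z/2Z.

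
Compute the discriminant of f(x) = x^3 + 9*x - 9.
Δ = -5103

For a depressed cubic x^3 + p x + q the discriminant is Δ = -4 p^3 - 27 q^2 = -4*(9)^3 - 27*(-9)^2 = -2916 - 2187 = -5103.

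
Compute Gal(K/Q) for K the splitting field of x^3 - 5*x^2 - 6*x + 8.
Gal(K/Q) = S_3 (symmetric group of order 6)

Compute the discriminant of x^3 + (-5)*x^2 + (-6)*x + (8): Δ = 8356. Since Δ is not a rational square, the Galois group is not contained in A_3; it must be the full S_3 (irreducibility of the cubic rules out anything smaller).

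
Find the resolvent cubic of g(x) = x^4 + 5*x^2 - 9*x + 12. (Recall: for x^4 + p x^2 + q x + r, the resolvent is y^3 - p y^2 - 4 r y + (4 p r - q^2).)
h(y) = y^3 - 5*y^2 - 48*y + 159

Identify coefficients: p = 5, q = -9, r = 12.
Plug into h(y) = y^3 - p y^2 - 4 r y + (4 p r - q^2):
  h(y) = y^3 - (5) y^2 - 4*(12) y + (4*(5)*(12) - (-9)^2)
       = y^3 + (-5) y^2 + (-48) y + (159).
Simplifying: h(y) = y^3 - 5*y^2 - 48*y + 159.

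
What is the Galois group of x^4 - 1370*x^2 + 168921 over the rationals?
Gal(K/Q) = Z/2Z (cyclic of order 2)

f factors as (x^2 - 137)(x^2 - 1233), so the splitting field is K = Q(sqrt(137), sqrt(1233)). The squarefree part of 137 is 137 and the squarefree part of 1233 is also 137, so sqrt(137) and sqrt(1233) are both rational multiples of sqrt(137). Hence Q(sqrt(137)) = Q(sqrt(1233)) = Q(sqrt(137)), and the splitting field collapses to a single degree-2 extension with Galois group Z/2Z.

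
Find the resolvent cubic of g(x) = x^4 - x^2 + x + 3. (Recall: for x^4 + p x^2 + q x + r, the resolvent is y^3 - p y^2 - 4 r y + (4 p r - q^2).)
h(y) = y^3 + y^2 - 12*y - 13

Identify coefficients: p = -1, q = 1, r = 3.
Plug into h(y) = y^3 - p y^2 - 4 r y + (4 p r - q^2):
  h(y) = y^3 - (-1) y^2 - 4*(3) y + (4*(-1)*(3) - (1)^2)
       = y^3 + (1) y^2 + (-12) y + (-13).
Simplifying: h(y) = y^3 + y^2 - 12*y - 13.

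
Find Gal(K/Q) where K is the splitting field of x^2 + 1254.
Gal(K/Q) = Z/2Z (cyclic of order 2)

x^2 + 1254 is irreducible over Q since -1254 is not a rational square. The splitting field Q(sqrt(-1254)) has degree 2 over Q, and its unique nontrivial automorphism is sqrt(-1254) ↦ -sqrt(-1254). Hence Gal(Q(sqrt(-1254))/Q) = Z/2Z.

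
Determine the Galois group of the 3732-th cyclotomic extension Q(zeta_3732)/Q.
|Gal(Q(zeta_3732)/Q)| = phi(3732) = 1240; group ≅ (Z/3732Z)^* ≅ Z/2Z × Z/2Z × Z/310Z

The n-th cyclotomic polynomial Φ_3732(x) is the minimal polynomial of zeta_3732 over Q and has degree phi(3732) = 1240. So Q(zeta_3732) is a degree-1240 Galois extension with Galois group (Z/3732Z)^*. By CRT, (Z/3732Z)^* ≅ (Z/4Z)^* × (Z/3Z)^* × (Z/311Z)^*. Each prime-power unit group is (Z/4Z)^* ≅ Z/2Z; (Z/3Z)^* ≅ Z/2Z; (Z/311Z)^* ≅ Z/310Z. Hence Gal(Q(zeta_3732)/Q) ≅ Z/2Z × Z/2Z × Z/310Z.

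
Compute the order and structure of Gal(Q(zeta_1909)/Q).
|Gal(Q(zeta_1909)/Q)| = phi(1909) = 1804; group ≅ (Z/1909Z)^* ≅ Z/22Z × Z/82Z

The n-th cyclotomic polynomial Φ_1909(x) is the minimal polynomial of zeta_1909 over Q and has degree phi(1909) = 1804. So Q(zeta_1909) is a degree-1804 Galois extension with Galois group (Z/1909Z)^*. By CRT, (Z/1909Z)^* ≅ (Z/23Z)^* × (Z/83Z)^*. Each prime-power unit group is (Z/23Z)^* ≅ Z/22Z; (Z/83Z)^* ≅ Z/82Z. Hence Gal(Q(zeta_1909)/Q) ≅ Z/22Z × Z/82Z.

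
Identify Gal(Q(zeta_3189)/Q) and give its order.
|Gal(Q(zeta_3189)/Q)| = phi(3189) = 2124; group ≅ (Z/3189Z)^* ≅ Z/2Z × Z/1062Z

The n-th cyclotomic polynomial Φ_3189(x) is the minimal polynomial of zeta_3189 over Q and has degree phi(3189) = 2124. So Q(zeta_3189) is a degree-2124 Galois extension with Galois group (Z/3189Z)^*. By CRT, (Z/3189Z)^* ≅ (Z/3Z)^* × (Z/1063Z)^*. Each prime-power unit group is (Z/3Z)^* ≅ Z/2Z; (Z/1063Z)^* ≅ Z/1062Z. Hence Gal(Q(zeta_3189)/Q) ≅ Z/2Z × Z/1062Z.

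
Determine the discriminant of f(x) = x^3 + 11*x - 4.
Δ = -5756

For a depressed cubic x^3 + p x + q the discriminant is Δ = -4 p^3 - 27 q^2 = -4*(11)^3 - 27*(-4)^2 = -5324 - 432 = -5756.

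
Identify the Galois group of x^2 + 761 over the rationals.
Gal(K/Q) = Z/2Z (cyclic of order 2)

x^2 + 761 is irreducible over Q since -761 is not a rational square. The splitting field Q(sqrt(-761)) has degree 2 over Q, and its unique nontrivial automorphism is sqrt(-761) ↦ -sqrt(-761). Hence Gal(Q(sqrt(-761))/Q) = Z/2Z.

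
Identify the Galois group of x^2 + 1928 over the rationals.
Gal(K/Q) = Z/2Z (cyclic of order 2)

x^2 + 1928 is irreducible over Q since -1928 is not a rational square. The splitting field Q(sqrt(-1928)) has degree 2 over Q, and its unique nontrivial automorphism is sqrt(-1928) ↦ -sqrt(-1928). Hence Gal(Q(sqrt(-1928))/Q) = Z/2Z.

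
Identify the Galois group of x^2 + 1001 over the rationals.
Gal(K/Q) = Z/2Z (cyclic of order 2)

x^2 + 1001 is irreducible over Q since -1001 is not a rational square. The splitting field Q(sqrt(-1001)) has degree 2 over Q, and its unique nontrivial automorphism is sqrt(-1001) ↦ -sqrt(-1001). Hence Gal(Q(sqrt(-1001))/Q) = Z/2Z.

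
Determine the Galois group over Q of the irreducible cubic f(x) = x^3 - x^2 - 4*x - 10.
Gal(K/Q) = S_3 (symmetric group of order 6)

Compute the discriminant of x^3 + (-1)*x^2 + (-4)*x + (-10): Δ = -3188. Since Δ is not a rational square, the Galois group is not contained in A_3; it must be the full S_3 (irreducibility of the cubic rules out anything smaller).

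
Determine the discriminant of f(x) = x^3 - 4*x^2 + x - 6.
Δ = -2064

For x^3 + a x^2 + b x + c the discriminant is Δ = 18 a b c - 4 a^3 c + a^2 b^2 - 4 b^3 - 27 c^2.
Plug a = -4, b = 1, c = -6:
  18*(-4)*(1)*(-6) - 4*(-4)^3*(-6) + (-4)^2*(1)^2 - 4*(1)^3 - 27*(-6)^2
  = 432 + (-1536) + 16 + (-4) + (-972)
  = -2064.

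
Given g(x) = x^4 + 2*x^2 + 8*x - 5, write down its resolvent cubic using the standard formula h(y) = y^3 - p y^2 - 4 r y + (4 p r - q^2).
h(y) = y^3 - 2*y^2 + 20*y - 104

Identify coefficients: p = 2, q = 8, r = -5.
Plug into h(y) = y^3 - p y^2 - 4 r y + (4 p r - q^2):
  h(y) = y^3 - (2) y^2 - 4*(-5) y + (4*(2)*(-5) - (8)^2)
       = y^3 + (-2) y^2 + (20) y + (-104).
Simplifying: h(y) = y^3 - 2*y^2 + 20*y - 104.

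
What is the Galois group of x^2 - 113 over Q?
Gal(K/Q) = Z/2Z (cyclic of order 2)

x^2 - 113 is irreducible over Q since 113 is not a rational square. The splitting field Q(sqrt(113)) has degree 2 over Q, and its unique nontrivial automorphism is sqrt(113) ↦ -sqrt(113). Hence Gal(Q(sqrt(113))/Q) = Z/2Z.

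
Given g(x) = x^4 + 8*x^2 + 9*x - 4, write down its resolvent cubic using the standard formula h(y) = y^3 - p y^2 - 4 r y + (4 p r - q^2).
h(y) = y^3 - 8*y^2 + 16*y - 209

Identify coefficients: p = 8, q = 9, r = -4.
Plug into h(y) = y^3 - p y^2 - 4 r y + (4 p r - q^2):
  h(y) = y^3 - (8) y^2 - 4*(-4) y + (4*(8)*(-4) - (9)^2)
       = y^3 + (-8) y^2 + (16) y + (-209).
Simplifying: h(y) = y^3 - 8*y^2 + 16*y - 209.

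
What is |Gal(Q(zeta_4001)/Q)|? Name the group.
|Gal(Q(zeta_4001)/Q)| = phi(4001) = 4000; group ≅ (Z/4001Z)^* ≅ Z/4000Z

The n-th cyclotomic polynomial Φ_4001(x) is the minimal polynomial of zeta_4001 over Q and has degree phi(4001) = 4000. So Q(zeta_4001) is a degree-4000 Galois extension with Galois group (Z/4001Z)^*. (Z/4001Z)^* is cyclic since 4001 is an odd prime power (or 4). Hence Gal(Q(zeta_4001)/Q) ≅ Z/4000Z.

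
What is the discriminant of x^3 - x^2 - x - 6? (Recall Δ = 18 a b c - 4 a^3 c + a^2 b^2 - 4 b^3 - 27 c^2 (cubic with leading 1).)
Δ = -1099

For x^3 + a x^2 + b x + c the discriminant is Δ = 18 a b c - 4 a^3 c + a^2 b^2 - 4 b^3 - 27 c^2.
Plug a = -1, b = -1, c = -6:
  18*(-1)*(-1)*(-6) - 4*(-1)^3*(-6) + (-1)^2*(-1)^2 - 4*(-1)^3 - 27*(-6)^2
  = -108 + (-24) + 1 + (4) + (-972)
  = -1099.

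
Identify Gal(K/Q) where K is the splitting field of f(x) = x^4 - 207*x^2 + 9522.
Gal(K/Q) = V_4 (Klein four-group, Z/2Z × Z/2Z)

f factors as (x^2 - 69)(x^2 - 138), so the splitting field is K = Q(sqrt(69), sqrt(138)). The elements 69, 138, 9522 are all non-squares in Q, so sqrt(69) and sqrt(138) generate independent quadratic extensions. Thus [K:Q] = 4 and Gal(K/Q) is generated by the two order-2 automorphisms sqrt(69) ↦ -sqrt(69) and sqrt(138) ↦ -sqrt(138), giving V_4.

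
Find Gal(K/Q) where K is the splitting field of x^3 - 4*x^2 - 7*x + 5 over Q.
Gal(K/Q) = S_3 (symmetric group of order 6)

Compute the discriminant of x^3 + (-4)*x^2 + (-7)*x + (5): Δ = 5281. Since Δ is not a rational square, the Galois group is not contained in A_3; it must be the full S_3 (irreducibility of the cubic rules out anything smaller).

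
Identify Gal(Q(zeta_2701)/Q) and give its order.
|Gal(Q(zeta_2701)/Q)| = phi(2701) = 2592; group ≅ (Z/2701Z)^* ≅ Z/36Z × Z/72Z

The n-th cyclotomic polynomial Φ_2701(x) is the minimal polynomial of zeta_2701 over Q and has degree phi(2701) = 2592. So Q(zeta_2701) is a degree-2592 Galois extension with Galois group (Z/2701Z)^*. By CRT, (Z/2701Z)^* ≅ (Z/37Z)^* × (Z/73Z)^*. Each prime-power unit group is (Z/37Z)^* ≅ Z/36Z; (Z/73Z)^* ≅ Z/72Z. Hence Gal(Q(zeta_2701)/Q) ≅ Z/36Z × Z/72Z.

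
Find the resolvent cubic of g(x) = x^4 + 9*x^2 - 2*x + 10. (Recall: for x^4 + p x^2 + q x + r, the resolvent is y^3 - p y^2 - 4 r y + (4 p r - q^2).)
h(y) = y^3 - 9*y^2 - 40*y + 356

Identify coefficients: p = 9, q = -2, r = 10.
Plug into h(y) = y^3 - p y^2 - 4 r y + (4 p r - q^2):
  h(y) = y^3 - (9) y^2 - 4*(10) y + (4*(9)*(10) - (-2)^2)
       = y^3 + (-9) y^2 + (-40) y + (356).
Simplifying: h(y) = y^3 - 9*y^2 - 40*y + 356.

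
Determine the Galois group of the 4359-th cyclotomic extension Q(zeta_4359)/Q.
|Gal(Q(zeta_4359)/Q)| = phi(4359) = 2904; group ≅ (Z/4359Z)^* ≅ Z/2Z × Z/1452Z

The n-th cyclotomic polynomial Φ_4359(x) is the minimal polynomial of zeta_4359 over Q and has degree phi(4359) = 2904. So Q(zeta_4359) is a degree-2904 Galois extension with Galois group (Z/4359Z)^*. By CRT, (Z/4359Z)^* ≅ (Z/3Z)^* × (Z/1453Z)^*. Each prime-power unit group is (Z/3Z)^* ≅ Z/2Z; (Z/1453Z)^* ≅ Z/1452Z. Hence Gal(Q(zeta_4359)/Q) ≅ Z/2Z × Z/1452Z.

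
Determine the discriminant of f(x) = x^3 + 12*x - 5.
Δ = -7587

For a depressed cubic x^3 + p x + q the discriminant is Δ = -4 p^3 - 27 q^2 = -4*(12)^3 - 27*(-5)^2 = -6912 - 675 = -7587.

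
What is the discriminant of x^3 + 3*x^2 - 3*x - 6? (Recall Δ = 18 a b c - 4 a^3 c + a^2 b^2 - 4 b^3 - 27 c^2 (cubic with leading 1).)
Δ = 837

For x^3 + a x^2 + b x + c the discriminant is Δ = 18 a b c - 4 a^3 c + a^2 b^2 - 4 b^3 - 27 c^2.
Plug a = 3, b = -3, c = -6:
  18*(3)*(-3)*(-6) - 4*(3)^3*(-6) + (3)^2*(-3)^2 - 4*(-3)^3 - 27*(-6)^2
  = 972 + (648) + 81 + (108) + (-972)
  = 837.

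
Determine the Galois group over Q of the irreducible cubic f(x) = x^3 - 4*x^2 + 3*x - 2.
Gal(K/Q) = S_3 (symmetric group of order 6)

Compute the discriminant of x^3 + (-4)*x^2 + (3)*x + (-2): Δ = -152. Since Δ is not a rational square, the Galois group is not contained in A_3; it must be the full S_3 (irreducibility of the cubic rules out anything smaller).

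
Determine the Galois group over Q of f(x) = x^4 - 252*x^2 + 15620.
Gal(K/Q) = V_4 (Klein four-group, Z/2Z × Z/2Z)

f factors as (x^2 - 110)(x^2 - 142), so the splitting field is K = Q(sqrt(110), sqrt(142)). The elements 110, 142, 15620 are all non-squares in Q, so sqrt(110) and sqrt(142) generate independent quadratic extensions. Thus [K:Q] = 4 and Gal(K/Q) is generated by the two order-2 automorphisms sqrt(110) ↦ -sqrt(110) and sqrt(142) ↦ -sqrt(142), giving V_4.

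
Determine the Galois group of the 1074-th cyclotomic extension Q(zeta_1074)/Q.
|Gal(Q(zeta_1074)/Q)| = phi(1074) = 356; group ≅ (Z/1074Z)^* ≅ Z/2Z × Z/178Z

The n-th cyclotomic polynomial Φ_1074(x) is the minimal polynomial of zeta_1074 over Q and has degree phi(1074) = 356. So Q(zeta_1074) is a degree-356 Galois extension with Galois group (Z/1074Z)^*. By CRT, (Z/1074Z)^* ≅ (Z/2Z)^* × (Z/3Z)^* × (Z/179Z)^*. Each prime-power unit group is (Z/2Z)^* ≅ trivial group (order 1); (Z/3Z)^* ≅ Z/2Z; (Z/179Z)^* ≅ Z/178Z. Hence Gal(Q(zeta_1074)/Q) ≅ Z/2Z × Z/178Z.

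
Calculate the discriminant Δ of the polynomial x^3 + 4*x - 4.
Δ = -688

For x^3 + a x^2 + b x + c the discriminant is Δ = 18 a b c - 4 a^3 c + a^2 b^2 - 4 b^3 - 27 c^2.
Plug a = 0, b = 4, c = -4:
  18*(0)*(4)*(-4) - 4*(0)^3*(-4) + (0)^2*(4)^2 - 4*(4)^3 - 27*(-4)^2
  = 0 + (0) + 0 + (-256) + (-432)
  = -688.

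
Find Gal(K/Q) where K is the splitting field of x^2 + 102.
Gal(K/Q) = Z/2Z (cyclic of order 2)

x^2 + 102 is irreducible over Q since -102 is not a rational square. The splitting field Q(sqrt(-102)) has degree 2 over Q, and its unique nontrivial automorphism is sqrt(-102) ↦ -sqrt(-102). Hence Gal(Q(sqrt(-102))/Q) = Z/2Z.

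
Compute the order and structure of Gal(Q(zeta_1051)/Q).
|Gal(Q(zeta_1051)/Q)| = phi(1051) = 1050; group ≅ (Z/1051Z)^* ≅ Z/1050Z

The n-th cyclotomic polynomial Φ_1051(x) is the minimal polynomial of zeta_1051 over Q and has degree phi(1051) = 1050. So Q(zeta_1051) is a degree-1050 Galois extension with Galois group (Z/1051Z)^*. (Z/1051Z)^* is cyclic since 1051 is an odd prime power (or 4). Hence Gal(Q(zeta_1051)/Q) ≅ Z/1050Z.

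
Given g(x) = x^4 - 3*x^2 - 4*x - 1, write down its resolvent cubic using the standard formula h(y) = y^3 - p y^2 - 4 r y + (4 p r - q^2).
h(y) = y^3 + 3*y^2 + 4*y - 4

Identify coefficients: p = -3, q = -4, r = -1.
Plug into h(y) = y^3 - p y^2 - 4 r y + (4 p r - q^2):
  h(y) = y^3 - (-3) y^2 - 4*(-1) y + (4*(-3)*(-1) - (-4)^2)
       = y^3 + (3) y^2 + (4) y + (-4).
Simplifying: h(y) = y^3 + 3*y^2 + 4*y - 4.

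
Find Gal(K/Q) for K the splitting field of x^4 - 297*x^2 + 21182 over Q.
Gal(K/Q) = V_4 (Klein four-group, Z/2Z × Z/2Z)

f factors as (x^2 - 119)(x^2 - 178), so the splitting field is K = Q(sqrt(119), sqrt(178)). The elements 119, 178, 21182 are all non-squares in Q, so sqrt(119) and sqrt(178) generate independent quadratic extensions. Thus [K:Q] = 4 and Gal(K/Q) is generated by the two order-2 automorphisms sqrt(119) ↦ -sqrt(119) and sqrt(178) ↦ -sqrt(178), giving V_4.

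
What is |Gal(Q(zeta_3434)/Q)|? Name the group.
|Gal(Q(zeta_3434)/Q)| = phi(3434) = 1600; group ≅ (Z/3434Z)^* ≅ Z/16Z × Z/100Z

The n-th cyclotomic polynomial Φ_3434(x) is the minimal polynomial of zeta_3434 over Q and has degree phi(3434) = 1600. So Q(zeta_3434) is a degree-1600 Galois extension with Galois group (Z/3434Z)^*. By CRT, (Z/3434Z)^* ≅ (Z/2Z)^* × (Z/17Z)^* × (Z/101Z)^*. Each prime-power unit group is (Z/2Z)^* ≅ trivial group (order 1); (Z/17Z)^* ≅ Z/16Z; (Z/101Z)^* ≅ Z/100Z. Hence Gal(Q(zeta_3434)/Q) ≅ Z/16Z × Z/100Z.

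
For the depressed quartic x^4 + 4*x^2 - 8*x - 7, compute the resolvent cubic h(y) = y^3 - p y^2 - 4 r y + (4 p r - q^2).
h(y) = y^3 - 4*y^2 + 28*y - 176

Identify coefficients: p = 4, q = -8, r = -7.
Plug into h(y) = y^3 - p y^2 - 4 r y + (4 p r - q^2):
  h(y) = y^3 - (4) y^2 - 4*(-7) y + (4*(4)*(-7) - (-8)^2)
       = y^3 + (-4) y^2 + (28) y + (-176).
Simplifying: h(y) = y^3 - 4*y^2 + 28*y - 176.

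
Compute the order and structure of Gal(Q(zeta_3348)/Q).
|Gal(Q(zeta_3348)/Q)| = phi(3348) = 1080; group ≅ (Z/3348Z)^* ≅ Z/2Z × Z/18Z × Z/30Z

The n-th cyclotomic polynomial Φ_3348(x) is the minimal polynomial of zeta_3348 over Q and has degree phi(3348) = 1080. So Q(zeta_3348) is a degree-1080 Galois extension with Galois group (Z/3348Z)^*. By CRT, (Z/3348Z)^* ≅ (Z/4Z)^* × (Z/27Z)^* × (Z/31Z)^*. Each prime-power unit group is (Z/4Z)^* ≅ Z/2Z; (Z/27Z)^* ≅ Z/18Z; (Z/31Z)^* ≅ Z/30Z. Hence Gal(Q(zeta_3348)/Q) ≅ Z/2Z × Z/18Z × Z/30Z.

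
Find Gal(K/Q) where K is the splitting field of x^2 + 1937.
Gal(K/Q) = Z/2Z (cyclic of order 2)

x^2 + 1937 is irreducible over Q since -1937 is not a rational square. The splitting field Q(sqrt(-1937)) has degree 2 over Q, and its unique nontrivial automorphism is sqrt(-1937) ↦ -sqrt(-1937). Hence Gal(Q(sqrt(-1937))/Q) = Z/2Z.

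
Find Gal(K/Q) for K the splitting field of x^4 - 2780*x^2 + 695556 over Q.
Gal(K/Q) = Z/2Z (cyclic of order 2)

f factors as (x^2 - 2502)(x^2 - 278), so the splitting field is K = Q(sqrt(2502), sqrt(278)). The squarefree part of 2502 is 278 and the squarefree part of 278 is also 278, so sqrt(2502) and sqrt(278) are both rational multiples of sqrt(278). Hence Q(sqrt(2502)) = Q(sqrt(278)) = Q(sqrt(278)), and the splitting field collapses to a single degree-2 extension with Galois group Z/2Z.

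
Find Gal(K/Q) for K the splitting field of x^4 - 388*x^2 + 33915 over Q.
Gal(K/Q) = V_4 (Klein four-group, Z/2Z × Z/2Z)

f factors as (x^2 - 255)(x^2 - 133), so the splitting field is K = Q(sqrt(255), sqrt(133)). The elements 255, 133, 33915 are all non-squares in Q, so sqrt(255) and sqrt(133) generate independent quadratic extensions. Thus [K:Q] = 4 and Gal(K/Q) is generated by the two order-2 automorphisms sqrt(255) ↦ -sqrt(255) and sqrt(133) ↦ -sqrt(133), giving V_4.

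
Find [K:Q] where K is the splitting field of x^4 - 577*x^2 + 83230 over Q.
[K:Q] = 4

f factors as (x^2 - 287)(x^2 - 290); the splitting field is K = Q(sqrt(287), sqrt(290)). Since 287, 290, and 83230 are all non-squares in Q, the three subfields Q(sqrt(287)), Q(sqrt(290)), Q(sqrt(83230)) are distinct degree-2 extensions, so [K:Q] = 4 (Klein four Galois group).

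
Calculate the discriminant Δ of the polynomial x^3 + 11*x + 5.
Δ = -5999

For a depressed cubic x^3 + p x + q the discriminant is Δ = -4 p^3 - 27 q^2 = -4*(11)^3 - 27*(5)^2 = -5324 - 675 = -5999.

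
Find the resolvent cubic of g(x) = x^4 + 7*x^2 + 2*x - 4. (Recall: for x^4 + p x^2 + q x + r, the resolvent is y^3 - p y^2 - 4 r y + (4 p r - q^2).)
h(y) = y^3 - 7*y^2 + 16*y - 116

Identify coefficients: p = 7, q = 2, r = -4.
Plug into h(y) = y^3 - p y^2 - 4 r y + (4 p r - q^2):
  h(y) = y^3 - (7) y^2 - 4*(-4) y + (4*(7)*(-4) - (2)^2)
       = y^3 + (-7) y^2 + (16) y + (-116).
Simplifying: h(y) = y^3 - 7*y^2 + 16*y - 116.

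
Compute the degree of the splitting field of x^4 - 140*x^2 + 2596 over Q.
[K:Q] = 4

f factors as (x^2 - 22)(x^2 - 118); the splitting field is K = Q(sqrt(22), sqrt(118)). Since 22, 118, and 2596 are all non-squares in Q, the three subfields Q(sqrt(22)), Q(sqrt(118)), Q(sqrt(2596)) are distinct degree-2 extensions, so [K:Q] = 4 (Klein four Galois group).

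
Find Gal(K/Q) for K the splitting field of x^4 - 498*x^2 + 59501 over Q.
Gal(K/Q) = V_4 (Klein four-group, Z/2Z × Z/2Z)

f factors as (x^2 - 199)(x^2 - 299), so the splitting field is K = Q(sqrt(199), sqrt(299)). The elements 199, 299, 59501 are all non-squares in Q, so sqrt(199) and sqrt(299) generate independent quadratic extensions. Thus [K:Q] = 4 and Gal(K/Q) is generated by the two order-2 automorphisms sqrt(199) ↦ -sqrt(199) and sqrt(299) ↦ -sqrt(299), giving V_4.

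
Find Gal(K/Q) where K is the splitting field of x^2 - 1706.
Gal(K/Q) = Z/2Z (cyclic of order 2)

x^2 - 1706 is irreducible over Q since 1706 is not a rational square. The splitting field Q(sqrt(1706)) has degree 2 over Q, and its unique nontrivial automorphism is sqrt(1706) ↦ -sqrt(1706). Hence Gal(Q(sqrt(1706))/Q) = Z/2Z.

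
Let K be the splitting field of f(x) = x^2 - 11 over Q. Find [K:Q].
[K:Q] = 2

The polynomial x^2 - 11 is irreducible over Q since 11 is not a perfect square. Its splitting field is Q(sqrt(11)), which has degree 2 over Q.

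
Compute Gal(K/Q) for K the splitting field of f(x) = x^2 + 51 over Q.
Gal(K/Q) = Z/2Z (cyclic of order 2)

x^2 + 51 is irreducible over Q since -51 is not a rational square. The splitting field Q(sqrt(-51)) has degree 2 over Q, and its unique nontrivial automorphism is sqrt(-51) ↦ -sqrt(-51). Hence Gal(Q(sqrt(-51))/Q) = Z/2Z.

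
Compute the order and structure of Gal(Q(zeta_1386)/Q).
|Gal(Q(zeta_1386)/Q)| = phi(1386) = 360; group ≅ (Z/1386Z)^* ≅ Z/6Z × Z/6Z × Z/10Z

The n-th cyclotomic polynomial Φ_1386(x) is the minimal polynomial of zeta_1386 over Q and has degree phi(1386) = 360. So Q(zeta_1386) is a degree-360 Galois extension with Galois group (Z/1386Z)^*. By CRT, (Z/1386Z)^* ≅ (Z/2Z)^* × (Z/9Z)^* × (Z/7Z)^* × (Z/11Z)^*. Each prime-power unit group is (Z/2Z)^* ≅ trivial group (order 1); (Z/9Z)^* ≅ Z/6Z; (Z/7Z)^* ≅ Z/6Z; (Z/11Z)^* ≅ Z/10Z. Hence Gal(Q(zeta_1386)/Q) ≅ Z/6Z × Z/6Z × Z/10Z.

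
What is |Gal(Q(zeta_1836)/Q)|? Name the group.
|Gal(Q(zeta_1836)/Q)| = phi(1836) = 576; group ≅ (Z/1836Z)^* ≅ Z/2Z × Z/16Z × Z/18Z

The n-th cyclotomic polynomial Φ_1836(x) is the minimal polynomial of zeta_1836 over Q and has degree phi(1836) = 576. So Q(zeta_1836) is a degree-576 Galois extension with Galois group (Z/1836Z)^*. By CRT, (Z/1836Z)^* ≅ (Z/4Z)^* × (Z/27Z)^* × (Z/17Z)^*. Each prime-power unit group is (Z/4Z)^* ≅ Z/2Z; (Z/27Z)^* ≅ Z/18Z; (Z/17Z)^* ≅ Z/16Z. Hence Gal(Q(zeta_1836)/Q) ≅ Z/2Z × Z/16Z × Z/18Z.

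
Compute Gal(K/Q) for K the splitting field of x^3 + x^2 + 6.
Gal(K/Q) = S_3 (symmetric group of order 6)

Compute the discriminant of x^3 + (1)*x^2 + (0)*x + (6): Δ = -996. Since Δ is not a rational square, the Galois group is not contained in A_3; it must be the full S_3 (irreducibility of the cubic rules out anything smaller).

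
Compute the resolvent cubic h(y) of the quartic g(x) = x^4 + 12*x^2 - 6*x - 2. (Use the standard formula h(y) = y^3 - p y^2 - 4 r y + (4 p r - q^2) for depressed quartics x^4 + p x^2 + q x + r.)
h(y) = y^3 - 12*y^2 + 8*y - 132

Identify coefficients: p = 12, q = -6, r = -2.
Plug into h(y) = y^3 - p y^2 - 4 r y + (4 p r - q^2):
  h(y) = y^3 - (12) y^2 - 4*(-2) y + (4*(12)*(-2) - (-6)^2)
       = y^3 + (-12) y^2 + (8) y + (-132).
Simplifying: h(y) = y^3 - 12*y^2 + 8*y - 132.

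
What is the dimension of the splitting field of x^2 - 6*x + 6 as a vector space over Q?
[K:Q] = 2

The discriminant of x^2 + (-6)*x + (6) is b^2 - 4c = 36 - (24) = 12. Since 12 is not a perfect square in Q, the polynomial is irreducible over Q. Its two roots generate a degree-2 extension, so [K:Q] = 2.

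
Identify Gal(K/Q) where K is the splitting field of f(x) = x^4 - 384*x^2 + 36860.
Gal(K/Q) = V_4 (Klein four-group, Z/2Z × Z/2Z)

f factors as (x^2 - 194)(x^2 - 190), so the splitting field is K = Q(sqrt(194), sqrt(190)). The elements 194, 190, 36860 are all non-squares in Q, so sqrt(194) and sqrt(190) generate independent quadratic extensions. Thus [K:Q] = 4 and Gal(K/Q) is generated by the two order-2 automorphisms sqrt(194) ↦ -sqrt(194) and sqrt(190) ↦ -sqrt(190), giving V_4.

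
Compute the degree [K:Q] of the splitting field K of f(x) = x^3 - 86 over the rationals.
[K:Q] = 6

x^3 - 86 has one real root r = 86^(1/3) and two complex roots r*zeta_3, r*zeta_3^2 where zeta_3 = e^(2*pi*i/3). The splitting field is Q(r, zeta_3). [Q(r):Q] = 3 and [Q(zeta_3):Q] = 2 with gcd = 1, so [Q(r, zeta_3):Q] = 3 * 2 = 6.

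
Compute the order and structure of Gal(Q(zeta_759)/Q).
|Gal(Q(zeta_759)/Q)| = phi(759) = 440; group ≅ (Z/759Z)^* ≅ Z/2Z × Z/10Z × Z/22Z

The n-th cyclotomic polynomial Φ_759(x) is the minimal polynomial of zeta_759 over Q and has degree phi(759) = 440. So Q(zeta_759) is a degree-440 Galois extension with Galois group (Z/759Z)^*. By CRT, (Z/759Z)^* ≅ (Z/3Z)^* × (Z/11Z)^* × (Z/23Z)^*. Each prime-power unit group is (Z/3Z)^* ≅ Z/2Z; (Z/11Z)^* ≅ Z/10Z; (Z/23Z)^* ≅ Z/22Z. Hence Gal(Q(zeta_759)/Q) ≅ Z/2Z × Z/10Z × Z/22Z.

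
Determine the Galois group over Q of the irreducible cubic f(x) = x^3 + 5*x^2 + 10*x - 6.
Gal(K/Q) = S_3 (symmetric group of order 6)

Compute the discriminant of x^3 + (5)*x^2 + (10)*x + (-6): Δ = -4872. Since Δ is not a rational square, the Galois group is not contained in A_3; it must be the full S_3 (irreducibility of the cubic rules out anything smaller).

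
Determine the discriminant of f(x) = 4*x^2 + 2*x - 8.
Δ = 132

For a quadratic a x^2 + b x + c the discriminant is Δ = b^2 - 4ac = (2)^2 - 4*(4)*(-8) = 4 - (-128) = 132.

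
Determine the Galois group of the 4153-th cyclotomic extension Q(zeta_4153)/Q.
|Gal(Q(zeta_4153)/Q)| = phi(4153) = 4152; group ≅ (Z/4153Z)^* ≅ Z/4152Z

The n-th cyclotomic polynomial Φ_4153(x) is the minimal polynomial of zeta_4153 over Q and has degree phi(4153) = 4152. So Q(zeta_4153) is a degree-4152 Galois extension with Galois group (Z/4153Z)^*. (Z/4153Z)^* is cyclic since 4153 is an odd prime power (or 4). Hence Gal(Q(zeta_4153)/Q) ≅ Z/4152Z.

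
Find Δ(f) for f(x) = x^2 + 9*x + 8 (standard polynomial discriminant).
Δ = 49

For a quadratic a x^2 + b x + c the discriminant is Δ = b^2 - 4ac = (9)^2 - 4*(1)*(8) = 81 - (32) = 49.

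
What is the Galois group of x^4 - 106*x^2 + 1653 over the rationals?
Gal(K/Q) = V_4 (Klein four-group, Z/2Z × Z/2Z)

f factors as (x^2 - 87)(x^2 - 19), so the splitting field is K = Q(sqrt(87), sqrt(19)). The elements 87, 19, 1653 are all non-squares in Q, so sqrt(87) and sqrt(19) generate independent quadratic extensions. Thus [K:Q] = 4 and Gal(K/Q) is generated by the two order-2 automorphisms sqrt(87) ↦ -sqrt(87) and sqrt(19) ↦ -sqrt(19), giving V_4.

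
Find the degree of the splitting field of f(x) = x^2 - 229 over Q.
[K:Q] = 2

The polynomial x^2 - 229 is irreducible over Q since 229 is not a perfect square. Its splitting field is Q(sqrt(229)), which has degree 2 over Q.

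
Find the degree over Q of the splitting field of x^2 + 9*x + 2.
[K:Q] = 2

The discriminant of x^2 + (9)*x + (2) is b^2 - 4c = 81 - (8) = 73. Since 73 is not a perfect square in Q, the polynomial is irreducible over Q. Its two roots generate a degree-2 extension, so [K:Q] = 2.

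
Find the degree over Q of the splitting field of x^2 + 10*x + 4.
[K:Q] = 2

The discriminant of x^2 + (10)*x + (4) is b^2 - 4c = 100 - (16) = 84. Since 84 is not a perfect square in Q, the polynomial is irreducible over Q. Its two roots generate a degree-2 extension, so [K:Q] = 2.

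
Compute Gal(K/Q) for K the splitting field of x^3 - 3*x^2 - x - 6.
Gal(K/Q) = S_3 (symmetric group of order 6)

Compute the discriminant of x^3 + (-3)*x^2 + (-1)*x + (-6): Δ = -1931. Since Δ is not a rational square, the Galois group is not contained in A_3; it must be the full S_3 (irreducibility of the cubic rules out anything smaller).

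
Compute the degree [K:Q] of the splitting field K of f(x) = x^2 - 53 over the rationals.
[K:Q] = 2

The polynomial x^2 - 53 is irreducible over Q since 53 is not a perfect square. Its splitting field is Q(sqrt(53)), which has degree 2 over Q.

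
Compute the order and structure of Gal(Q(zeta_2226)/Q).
|Gal(Q(zeta_2226)/Q)| = phi(2226) = 624; group ≅ (Z/2226Z)^* ≅ Z/2Z × Z/6Z × Z/52Z

The n-th cyclotomic polynomial Φ_2226(x) is the minimal polynomial of zeta_2226 over Q and has degree phi(2226) = 624. So Q(zeta_2226) is a degree-624 Galois extension with Galois group (Z/2226Z)^*. By CRT, (Z/2226Z)^* ≅ (Z/2Z)^* × (Z/3Z)^* × (Z/7Z)^* × (Z/53Z)^*. Each prime-power unit group is (Z/2Z)^* ≅ trivial group (order 1); (Z/3Z)^* ≅ Z/2Z; (Z/7Z)^* ≅ Z/6Z; (Z/53Z)^* ≅ Z/52Z. Hence Gal(Q(zeta_2226)/Q) ≅ Z/2Z × Z/6Z × Z/52Z.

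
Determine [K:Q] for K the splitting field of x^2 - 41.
[K:Q] = 2

The polynomial x^2 - 41 is irreducible over Q since 41 is not a perfect square. Its splitting field is Q(sqrt(41)), which has degree 2 over Q.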